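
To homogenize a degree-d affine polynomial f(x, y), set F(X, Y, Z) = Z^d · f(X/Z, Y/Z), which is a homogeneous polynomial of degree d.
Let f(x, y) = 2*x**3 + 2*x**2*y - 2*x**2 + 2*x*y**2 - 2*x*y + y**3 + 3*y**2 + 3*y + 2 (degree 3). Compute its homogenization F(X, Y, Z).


F(X, Y, Z) = 2*X**3 + 2*X**2*Y - 2*X**2*Z + 2*X*Y**2 - 2*X*Y*Z + Y**3 + 3*Y**2*Z + 3*Y*Z**2 + 2*Z**3

deg(f) = 3.
Substitute x = X/Z, y = Y/Z into f, then multiply by Z^3.
  monomial 2·x^3·y^0 ↦ 2·X^3·Y^0·Z^0.
  monomial 2·x^2·y^1 ↦ 2·X^2·Y^1·Z^0.
  monomial -2·x^2·y^0 ↦ -2·X^2·Y^0·Z^1.
  monomial 2·x^1·y^2 ↦ 2·X^1·Y^2·Z^0.
  monomial -2·x^1·y^1 ↦ -2·X^1·Y^1·Z^1.
  monomial 1·x^0·y^3 ↦ 1·X^0·Y^3·Z^0.
  monomial 3·x^0·y^2 ↦ 3·X^0·Y^2·Z^1.
  monomial 3·x^0·y^1 ↦ 3·X^0·Y^1·Z^2.
  monomial 2·x^0·y^0 ↦ 2·X^0·Y^0·Z^3.
Collecting: F(X, Y, Z) = 2*X**3 + 2*X**2*Y - 2*X**2*Z + 2*X*Y**2 - 2*X*Y*Z + Y**3 + 3*Y**2*Z + 3*Y*Z**2 + 2*Z**3.


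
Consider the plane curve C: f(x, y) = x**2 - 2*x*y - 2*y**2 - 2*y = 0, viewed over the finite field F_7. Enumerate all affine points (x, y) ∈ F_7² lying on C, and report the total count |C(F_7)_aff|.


Affine F_7-points: {(0, 0), (0, 6), (4, 4), (4, 5), (5, 2), (5, 6), (6, 2), (6, 5)}; count = 8.

For each of the 49 pairs (x, y) ∈ F_7², evaluate f(x, y) mod 7. Record the zeros.
  x = 0: [0↦0, 1↦3, 2↦2, 3↦4, 4↦2, 5↦3, 6↦0]  zeros at y ∈ {0, 6}
  x = 1: [0↦1, 1↦2, 2↦6, 3↦6, 4↦2, 5↦1, 6↦3]  zeros at y ∈ ∅
  x = 2: [0↦4, 1↦3, 2↦5, 3↦3, 4↦4, 5↦1, 6↦1]  zeros at y ∈ ∅
  x = 3: [0↦2, 1↦6, 2↦6, 3↦2, 4↦1, 5↦3, 6↦1]  zeros at y ∈ ∅
  x = 4: [0↦2, 1↦4, 2↦2, 3↦3, 4↦0, 5↦0, 6↦3]  zeros at y ∈ {4, 5}
  x = 5: [0↦4, 1↦4, 2↦0, 3↦6, 4↦1, 5↦6, 6↦0]  zeros at y ∈ {2, 6}
  x = 6: [0↦1, 1↦6, 2↦0, 3↦4, 4↦4, 5↦0, 6↦6]  zeros at y ∈ {2, 5}
Collecting zeros: affine points = {(0, 0), (0, 6), (4, 4), (4, 5), (5, 2), (5, 6), (6, 2), (6, 5)}.
Total count |C(F_7)_aff| = 8.


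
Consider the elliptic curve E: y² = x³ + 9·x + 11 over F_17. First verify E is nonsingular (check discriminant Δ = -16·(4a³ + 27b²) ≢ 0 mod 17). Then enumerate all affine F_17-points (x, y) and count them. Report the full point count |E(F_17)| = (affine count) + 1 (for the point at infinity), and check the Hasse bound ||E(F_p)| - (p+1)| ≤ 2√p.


Affine points = {(1, 2), (1, 15), (4, 3), (4, 14), (6, 3), (6, 14), (7, 3), (7, 14), (8, 0), (10, 8), (10, 9), (11, 8), (11, 9), (13, 8), (13, 9), (14, 5), (14, 12), (15, 6), (15, 11), (16, 1), (16, 16)}; affine count = 21; |E(F_17)| = 22.

Discriminant check: Δ ∝ 4a³ + 27b² = 4·9³ + 27·11² = 4·729 + 27·121 ≡ 12 (mod 17). Nonzero ⇒ E is nonsingular.
For each x ∈ F_17, compute rhs = x³ + 9·x + 11 mod 17, then count y ∈ F_17 with y² ≡ rhs.
  x = 0: rhs = 11, matching y values: none (0 points).
  x = 1: rhs = 4, matching y values: 2, 15 (2 points).
  x = 2: rhs = 3, matching y values: none (0 points).
  x = 3: rhs = 14, matching y values: none (0 points).
  x = 4: rhs = 9, matching y values: 3, 14 (2 points).
  x = 5: rhs = 11, matching y values: none (0 points).
  x = 6: rhs = 9, matching y values: 3, 14 (2 points).
  x = 7: rhs = 9, matching y values: 3, 14 (2 points).
  x = 8: rhs = 0, matching y values: 0 (1 points).
  x = 9: rhs = 5, matching y values: none (0 points).
  x = 10: rhs = 13, matching y values: 8, 9 (2 points).
  x = 11: rhs = 13, matching y values: 8, 9 (2 points).
  x = 12: rhs = 11, matching y values: none (0 points).
  x = 13: rhs = 13, matching y values: 8, 9 (2 points).
  x = 14: rhs = 8, matching y values: 5, 12 (2 points).
  x = 15: rhs = 2, matching y values: 6, 11 (2 points).
  x = 16: rhs = 1, matching y values: 1, 16 (2 points).
Total affine count: 21.
Full point count |E(F_17)| = 21 + 1 = 22.
Hasse bound: |22 − (17+1)| = |4| = 4 ≤ 2√17 ≈ 8.2462 ✓.


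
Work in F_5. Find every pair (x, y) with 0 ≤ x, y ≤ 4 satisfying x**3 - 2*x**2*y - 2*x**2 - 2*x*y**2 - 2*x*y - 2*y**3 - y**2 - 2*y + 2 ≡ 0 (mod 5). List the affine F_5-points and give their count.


Affine F_5-points: {(0, 4), (1, 1), (3, 2)}; count = 3.

For each of the 25 pairs (x, y) ∈ F_5², evaluate f(x, y) mod 5. Record the zeros.
  x = 0: [0↦2, 1↦2, 2↦3, 3↦3, 4↦0]  zeros at y ∈ {4}
  x = 1: [0↦1, 1↦0, 2↦1, 3↦2, 4↦1]  zeros at y ∈ {1}
  x = 2: [0↦2, 1↦1, 2↦3, 3↦1, 4↦3]  zeros at y ∈ ∅
  x = 3: [0↦1, 1↦1, 2↦0, 3↦1, 4↦2]  zeros at y ∈ {2}
  x = 4: [0↦4, 1↦1, 2↦3, 3↦3, 4↦4]  zeros at y ∈ ∅
Collecting zeros: affine points = {(0, 4), (1, 1), (3, 2)}.
Total count |C(F_5)_aff| = 3.


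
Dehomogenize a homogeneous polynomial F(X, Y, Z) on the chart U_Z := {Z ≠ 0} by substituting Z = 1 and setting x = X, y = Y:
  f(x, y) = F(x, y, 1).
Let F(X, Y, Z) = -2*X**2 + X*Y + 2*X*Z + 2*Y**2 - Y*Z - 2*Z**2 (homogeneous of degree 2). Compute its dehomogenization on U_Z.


f(x, y) = -2*x**2 + x*y + 2*x + 2*y**2 - y - 2

On U_Z we set Z = 1. Each monomial c·X^i·Y^j·Z^k in F becomes c·x^i·y^j·1^k = c·x^i·y^j.
Substituting Z = 1: F(X, Y, 1) = -2*x**2 + x*y + 2*x + 2*y**2 - y - 2.
Note: deg(f) ≤ deg(F) = 2; strict inequality happens when F is divisible by Z (lost terms).


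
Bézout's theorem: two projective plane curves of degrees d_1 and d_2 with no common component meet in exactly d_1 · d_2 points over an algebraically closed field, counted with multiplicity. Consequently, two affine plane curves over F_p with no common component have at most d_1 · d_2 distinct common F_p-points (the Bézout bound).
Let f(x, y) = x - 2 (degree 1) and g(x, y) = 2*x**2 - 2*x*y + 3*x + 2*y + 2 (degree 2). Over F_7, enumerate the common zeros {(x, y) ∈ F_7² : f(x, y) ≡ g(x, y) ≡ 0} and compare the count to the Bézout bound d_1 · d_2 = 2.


Common zeros: {(2, 1)}; count = 1; Bézout bound = 2.

deg(f) = 1, deg(g) = 2, so Bézout bound = 2.
Scan x ∈ F_7. For each x, list the y ∈ F_7 with f(x, y) ≡ 0 and those with g(x, y) ≡ 0 (mod 7); the common zeros in that column are the intersection.
  x = 0: f ≡ 0 at y ∈ ∅; g ≡ 0 at y ∈ {6}; common: ∅.
  x = 1: f ≡ 0 at y ∈ ∅; g ≡ 0 at y ∈ {0, 1, 2, 3, 4, 5, 6}; common: ∅.
  x = 2: f ≡ 0 at y ∈ {0, 1, 2, 3, 4, 5, 6}; g ≡ 0 at y ∈ {1}; common: {1}.
  x = 3: f ≡ 0 at y ∈ ∅; g ≡ 0 at y ∈ {2}; common: ∅.
  x = 4: f ≡ 0 at y ∈ ∅; g ≡ 0 at y ∈ {3}; common: ∅.
  x = 5: f ≡ 0 at y ∈ ∅; g ≡ 0 at y ∈ {4}; common: ∅.
  x = 6: f ≡ 0 at y ∈ ∅; g ≡ 0 at y ∈ {5}; common: ∅.
Collecting: common zeros = {(2, 1)}, so the count is 1.
Comparison with the Bézout bound: 1 ≤ 2 = deg(f)·deg(g), as expected for curves with no common component (the affine F_7-count falls short of the bound because intersections may lie at infinity, over extension fields, or carry multiplicity).


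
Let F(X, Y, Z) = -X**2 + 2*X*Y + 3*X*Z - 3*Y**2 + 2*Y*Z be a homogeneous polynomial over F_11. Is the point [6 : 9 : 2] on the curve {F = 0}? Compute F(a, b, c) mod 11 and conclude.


F(6,9,2) ≡ 0 (mod 11); P is on the curve.

Evaluate F(6, 9, 2) term-by-term (mod 11).
  -X**2 ↦ -1·36·1·1 = -36
  2*X*Y ↦ 2·6·9·1 = 108
  3*X*Z ↦ 3·6·1·2 = 36
  -3*Y**2 ↦ -3·1·81·1 = -243
  2*Y*Z ↦ 2·1·9·2 = 36
Sum: F(6, 9, 2) = (-36) + (108) + (36) + (-243) + (36) = -99.
Reducing mod 11: -99 ≡ 0 (mod 11).
Since F(a, b, c) ≡ 0 (mod 11), P lies on the curve.


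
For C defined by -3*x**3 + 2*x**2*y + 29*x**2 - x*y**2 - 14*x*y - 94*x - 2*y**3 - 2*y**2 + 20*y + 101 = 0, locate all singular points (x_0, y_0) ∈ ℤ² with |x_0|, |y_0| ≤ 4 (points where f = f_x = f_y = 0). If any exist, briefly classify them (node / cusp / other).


Singular points: {(3, -1)}; classification: cusp.

Compute partial derivatives:
  f_x = -9*x**2 + 4*x*y + 58*x - y**2 - 14*y - 94.
  f_y = 2*x**2 - 2*x*y - 14*x - 6*y**2 - 4*y + 20.
Scan x_0 ∈ {−4, ..., 4}. For each x_0, f_y(x_0, y) is a polynomial in y; find its integer roots y ∈ {−4, ..., 4}, then test f_x and f at those candidates.
  x = -4: f_y(-4, y) = -6*y**2 + 4*y + 108; no integer root y with |y| ≤ 4.
  x = -3: f_y(-3, y) = -6*y**2 + 2*y + 80; no integer root y with |y| ≤ 4.
  x = -2: f_y(-2, y) = 56 - 6*y**2; no integer root y with |y| ≤ 4.
  x = -1: f_y(-1, y) = -6*y**2 - 2*y + 36; no integer root y with |y| ≤ 4.
  x = 0: f_y(0, y) = -6*y**2 - 4*y + 20; no integer root y with |y| ≤ 4.
  x = 1: f_y(1, y) = -6*y**2 - 6*y + 8; no integer root y with |y| ≤ 4.
  x = 2: f_y(2, y) = -6*y**2 - 8*y; vanishes at y ∈ {0}. (2, 0): f_x = -14 ≠ 0.
  x = 3: f_y(3, y) = -6*y**2 - 10*y - 4; vanishes at y ∈ {-1}. (3, -1): f_x = 0, f = 0 — SINGULAR.
  x = 4: f_y(4, y) = -6*y**2 - 12*y - 4; no integer root y with |y| ≤ 4.
Only singular point on the grid: (3, -1).
Classify: substitute x = 3 + u, y = -1 + v and expand: f = -3*u**3 + 2*u**2*v - u*v**2 - 2*v**3 + v**2.
No constant or linear terms (consistent with a singular point). Quadratic part: v**2. Cubic part: -3*u**3 + 2*u**2*v - u*v**2 - 2*v**3.
The quadratic part v**2 is a perfect square, so there is a single (double) tangent line v = 0, i.e. y = -1. Restricting the cubic part to that line (v = 0) leaves -3*u**3 ≠ 0, so f is not divisible by v and the branch is v² ≈ 3*u**3 to lowest order — this is a cusp.
Classification: cusp.


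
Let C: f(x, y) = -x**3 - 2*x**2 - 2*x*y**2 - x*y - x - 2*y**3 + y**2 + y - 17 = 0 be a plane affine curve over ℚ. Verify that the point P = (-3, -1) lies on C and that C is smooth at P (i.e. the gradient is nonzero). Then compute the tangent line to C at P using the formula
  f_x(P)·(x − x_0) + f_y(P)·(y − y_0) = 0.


Tangent line at P: -17*x - 16*y - 67 = 0.

Step 1: f(-3, -1) = 0, so P lies on C.
Step 2: partial derivatives
  f_x(x, y) = -3*x**2 - 4*x - 2*y**2 - y - 1, f_y(x, y) = -4*x*y - x - 6*y**2 + 2*y + 1.
  f_x(P) = -17, f_y(P) = -16 (gradient nonzero, so P is smooth).
Step 3: tangent line at P: -17·(x − -3) + -16·(y − -1) = 0.
Expanding: -17*x - 16*y - 67 = 0.


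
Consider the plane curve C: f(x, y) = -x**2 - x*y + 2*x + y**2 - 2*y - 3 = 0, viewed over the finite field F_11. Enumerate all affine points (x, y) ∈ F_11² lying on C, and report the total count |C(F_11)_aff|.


Affine F_11-points: {(0, 3), (0, 10), (3, 6), (3, 10), (4, 0), (4, 6), (5, 9), (9, 0), (10, 3), (10, 9)}; count = 10.

For each of the 121 pairs (x, y) ∈ F_11², evaluate f(x, y) mod 11. Record the zeros.
  x = 0: [0↦8, 1↦7, 2↦8, 3↦0, 4↦5, 5↦1, 6↦10, 7↦10, 8↦1, 9↦5, 10↦0]  zeros at y ∈ {3, 10}
  x = 1: [0↦9, 1↦7, 2↦7, 3↦9, 4↦2, 5↦8, 6↦5, 7↦4, 8↦5, 9↦8, 10↦2]  zeros at y ∈ ∅
  x = 2: [0↦8, 1↦5, 2↦4, 3↦5, 4↦8, 5↦2, 6↦9, 7↦7, 8↦7, 9↦9, 10↦2]  zeros at y ∈ ∅
  x = 3: [0↦5, 1↦1, 2↦10, 3↦10, 4↦1, 5↦5, 6↦0, 7↦8, 8↦7, 9↦8, 10↦0]  zeros at y ∈ {6, 10}
  x = 4: [0↦0, 1↦6, 2↦3, 3↦2, 4↦3, 5↦6, 6↦0, 7↦7, 8↦5, 9↦5, 10↦7]  zeros at y ∈ {0, 6}
  x = 5: [0↦4, 1↦9, 2↦5, 3↦3, 4↦3, 5↦5, 6↦9, 7↦4, 8↦1, 9↦0, 10↦1]  zeros at y ∈ {9}
  x = 6: [0↦6, 1↦10, 2↦5, 3↦2, 4↦1, 5↦2, 6↦5, 7↦10, 8↦6, 9↦4, 10↦4]  zeros at y ∈ ∅
  x = 7: [0↦6, 1↦9, 2↦3, 3↦10, 4↦8, 5↦8, 6↦10, 7↦3, 8↦9, 9↦6, 10↦5]  zeros at y ∈ ∅
  x = 8: [0↦4, 1↦6, 2↦10, 3↦5, 4↦2, 5↦1, 6↦2, 7↦5, 8↦10, 9↦6, 10↦4]  zeros at y ∈ ∅
  x = 9: [0↦0, 1↦1, 2↦4, 3↦9, 4↦5, 5↦3, 6↦3, 7↦5, 8↦9, 9↦4, 10↦1]  zeros at y ∈ {0}
  x = 10: [0↦5, 1↦5, 2↦7, 3↦0, 4↦6, 5↦3, 6↦2, 7↦3, 8↦6, 9↦0, 10↦7]  zeros at y ∈ {3, 9}
Collecting zeros: affine points = {(0, 3), (0, 10), (3, 6), (3, 10), (4, 0), (4, 6), (5, 9), (9, 0), (10, 3), (10, 9)}.
Total count |C(F_11)_aff| = 10.


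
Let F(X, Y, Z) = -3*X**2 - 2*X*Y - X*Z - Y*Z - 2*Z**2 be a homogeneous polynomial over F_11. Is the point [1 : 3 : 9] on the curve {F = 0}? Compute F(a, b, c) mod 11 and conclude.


F(1,3,9) ≡ 2 (mod 11); P is NOT on the curve.

Evaluate F(1, 3, 9) term-by-term (mod 11).
  -3*X**2 ↦ -3·1·1·1 = -3
  -2*X*Y ↦ -2·1·3·1 = -6
  -X*Z ↦ -1·1·1·9 = -9
  -Y*Z ↦ -1·1·3·9 = -27
  -2*Z**2 ↦ -2·1·1·81 = -162
Sum: F(1, 3, 9) = (-3) + (-6) + (-9) + (-27) + (-162) = -207.
Reducing mod 11: -207 ≡ 2 (mod 11).
Since F(a, b, c) ≡ 2 ≠ 0 (mod 11), P does NOT lie on the curve.


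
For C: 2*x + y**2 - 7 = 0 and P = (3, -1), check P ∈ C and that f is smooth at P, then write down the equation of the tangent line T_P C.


Tangent line at P: 2*x - 2*y - 8 = 0.

Step 1: f(3, -1) = 0, so P lies on C.
Step 2: partial derivatives
  f_x(x, y) = 2, f_y(x, y) = 2*y.
  f_x(P) = 2, f_y(P) = -2 (gradient nonzero, so P is smooth).
Step 3: tangent line at P: 2·(x − 3) + -2·(y − -1) = 0.
Expanding: 2*x - 2*y - 8 = 0.


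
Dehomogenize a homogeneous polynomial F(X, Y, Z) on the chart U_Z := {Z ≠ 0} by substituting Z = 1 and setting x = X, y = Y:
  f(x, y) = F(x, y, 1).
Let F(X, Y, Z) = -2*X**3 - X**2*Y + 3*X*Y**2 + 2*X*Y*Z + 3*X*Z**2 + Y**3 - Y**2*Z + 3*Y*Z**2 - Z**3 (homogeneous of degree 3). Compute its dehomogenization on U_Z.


f(x, y) = -2*x**3 - x**2*y + 3*x*y**2 + 2*x*y + 3*x + y**3 - y**2 + 3*y - 1

On U_Z we set Z = 1. Each monomial c·X^i·Y^j·Z^k in F becomes c·x^i·y^j·1^k = c·x^i·y^j.
Substituting Z = 1: F(X, Y, 1) = -2*x**3 - x**2*y + 3*x*y**2 + 2*x*y + 3*x + y**3 - y**2 + 3*y - 1.
Note: deg(f) ≤ deg(F) = 3; strict inequality happens when F is divisible by Z (lost terms).


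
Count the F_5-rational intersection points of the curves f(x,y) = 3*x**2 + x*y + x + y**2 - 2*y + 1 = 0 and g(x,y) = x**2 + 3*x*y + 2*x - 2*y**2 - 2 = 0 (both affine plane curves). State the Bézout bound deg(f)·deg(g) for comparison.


Common zeros: ∅; count = 0; Bézout bound = 4.

deg(f) = 2, deg(g) = 2, so Bézout bound = 4.
Scan x ∈ F_5. For each x, list the y ∈ F_5 with f(x, y) ≡ 0 and those with g(x, y) ≡ 0 (mod 5); the common zeros in that column are the intersection.
  x = 0: f ≡ 0 at y ∈ {1}; g ≡ 0 at y ∈ {2, 3}; common: ∅.
  x = 1: f ≡ 0 at y ∈ {0, 1}; g ≡ 0 at y ∈ ∅; common: ∅.
  x = 2: f ≡ 0 at y ∈ {0}; g ≡ 0 at y ∈ {1, 2}; common: ∅.
  x = 3: f ≡ 0 at y ∈ ∅; g ≡ 0 at y ∈ {1}; common: ∅.
  x = 4: f ≡ 0 at y ∈ ∅; g ≡ 0 at y ∈ {3}; common: ∅.
Collecting: common zeros = ∅, so the count is 0.
Comparison with the Bézout bound: 0 ≤ 4 = deg(f)·deg(g), as expected for curves with no common component (the affine F_5-count falls short of the bound because intersections may lie at infinity, over extension fields, or carry multiplicity).


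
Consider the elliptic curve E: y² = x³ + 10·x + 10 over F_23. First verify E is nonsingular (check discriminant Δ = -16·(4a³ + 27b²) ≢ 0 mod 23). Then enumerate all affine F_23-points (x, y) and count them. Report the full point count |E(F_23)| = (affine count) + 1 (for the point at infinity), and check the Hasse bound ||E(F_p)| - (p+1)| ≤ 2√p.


Affine points = {(5, 1), (5, 22), (7, 3), (7, 20), (8, 2), (8, 21), (9, 1), (9, 22), (10, 11), (10, 12), (11, 5), (11, 18), (12, 8), (12, 15), (15, 4), (15, 19)}; affine count = 16; |E(F_23)| = 17.

Discriminant check: Δ ∝ 4a³ + 27b² = 4·10³ + 27·10² = 4·1000 + 27·100 ≡ 7 (mod 23). Nonzero ⇒ E is nonsingular.
For each x ∈ F_23, compute rhs = x³ + 10·x + 10 mod 23, then count y ∈ F_23 with y² ≡ rhs.
  x = 0: rhs = 10, matching y values: none (0 points).
  x = 1: rhs = 21, matching y values: none (0 points).
  x = 2: rhs = 15, matching y values: none (0 points).
  x = 3: rhs = 21, matching y values: none (0 points).
  x = 4: rhs = 22, matching y values: none (0 points).
  x = 5: rhs = 1, matching y values: 1, 22 (2 points).
  x = 6: rhs = 10, matching y values: none (0 points).
  x = 7: rhs = 9, matching y values: 3, 20 (2 points).
  x = 8: rhs = 4, matching y values: 2, 21 (2 points).
  x = 9: rhs = 1, matching y values: 1, 22 (2 points).
  x = 10: rhs = 6, matching y values: 11, 12 (2 points).
  x = 11: rhs = 2, matching y values: 5, 18 (2 points).
  x = 12: rhs = 18, matching y values: 8, 15 (2 points).
  x = 13: rhs = 14, matching y values: none (0 points).
  x = 14: rhs = 19, matching y values: none (0 points).
  x = 15: rhs = 16, matching y values: 4, 19 (2 points).
  x = 16: rhs = 11, matching y values: none (0 points).
  x = 17: rhs = 10, matching y values: none (0 points).
  x = 18: rhs = 19, matching y values: none (0 points).
  x = 19: rhs = 21, matching y values: none (0 points).
  x = 20: rhs = 22, matching y values: none (0 points).
  x = 21: rhs = 5, matching y values: none (0 points).
  x = 22: rhs = 22, matching y values: none (0 points).
Total affine count: 16.
Full point count |E(F_23)| = 16 + 1 = 17.
Hasse bound: |17 − (23+1)| = |-7| = 7 ≤ 2√23 ≈ 9.5917 ✓.


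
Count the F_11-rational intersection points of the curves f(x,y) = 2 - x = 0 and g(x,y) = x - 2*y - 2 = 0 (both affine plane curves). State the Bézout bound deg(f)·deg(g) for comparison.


Common zeros: {(2, 0)}; count = 1; Bézout bound = 1.

deg(f) = 1, deg(g) = 1, so Bézout bound = 1.
Scan x ∈ F_11. For each x, list the y ∈ F_11 with f(x, y) ≡ 0 and those with g(x, y) ≡ 0 (mod 11); the common zeros in that column are the intersection.
  x = 0: f ≡ 0 at y ∈ ∅; g ≡ 0 at y ∈ {10}; common: ∅.
  x = 1: f ≡ 0 at y ∈ ∅; g ≡ 0 at y ∈ {5}; common: ∅.
  x = 2: f ≡ 0 at y ∈ {0, 1, 2, 3, 4, 5, 6, 7, 8, 9, 10}; g ≡ 0 at y ∈ {0}; common: {0}.
  x = 3: f ≡ 0 at y ∈ ∅; g ≡ 0 at y ∈ {6}; common: ∅.
  x = 4: f ≡ 0 at y ∈ ∅; g ≡ 0 at y ∈ {1}; common: ∅.
  x = 5: f ≡ 0 at y ∈ ∅; g ≡ 0 at y ∈ {7}; common: ∅.
  x = 6: f ≡ 0 at y ∈ ∅; g ≡ 0 at y ∈ {2}; common: ∅.
  x = 7: f ≡ 0 at y ∈ ∅; g ≡ 0 at y ∈ {8}; common: ∅.
  x = 8: f ≡ 0 at y ∈ ∅; g ≡ 0 at y ∈ {3}; common: ∅.
  x = 9: f ≡ 0 at y ∈ ∅; g ≡ 0 at y ∈ {9}; common: ∅.
  x = 10: f ≡ 0 at y ∈ ∅; g ≡ 0 at y ∈ {4}; common: ∅.
Collecting: common zeros = {(2, 0)}, so the count is 1.
Comparison with the Bézout bound: 1 ≤ 1 = deg(f)·deg(g), as expected for curves with no common component (the bound is attained).


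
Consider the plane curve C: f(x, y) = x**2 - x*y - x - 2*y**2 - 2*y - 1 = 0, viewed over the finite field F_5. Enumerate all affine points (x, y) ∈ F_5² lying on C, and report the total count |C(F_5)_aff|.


Affine F_5-points: {(0, 1), (0, 3), (1, 2), (1, 4), (2, 1), (2, 2), (3, 0), (4, 3), (4, 4)}; count = 9.

For each of the 25 pairs (x, y) ∈ F_5², evaluate f(x, y) mod 5. Record the zeros.
  x = 0: [0↦4, 1↦0, 2↦2, 3↦0, 4↦4]  zeros at y ∈ {1, 3}
  x = 1: [0↦4, 1↦4, 2↦0, 3↦2, 4↦0]  zeros at y ∈ {2, 4}
  x = 2: [0↦1, 1↦0, 2↦0, 3↦1, 4↦3]  zeros at y ∈ {1, 2}
  x = 3: [0↦0, 1↦3, 2↦2, 3↦2, 4↦3]  zeros at y ∈ {0}
  x = 4: [0↦1, 1↦3, 2↦1, 3↦0, 4↦0]  zeros at y ∈ {3, 4}
Collecting zeros: affine points = {(0, 1), (0, 3), (1, 2), (1, 4), (2, 1), (2, 2), (3, 0), (4, 3), (4, 4)}.
Total count |C(F_5)_aff| = 9.


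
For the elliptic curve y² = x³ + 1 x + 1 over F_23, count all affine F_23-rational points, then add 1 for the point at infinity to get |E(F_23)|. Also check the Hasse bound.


Affine points = {(0, 1), (0, 22), (1, 7), (1, 16), (3, 10), (3, 13), (4, 0), (5, 4), (5, 19), (6, 4), (6, 19), (7, 11), (7, 12), (9, 7), (9, 16), (11, 3), (11, 20), (12, 4), (12, 19), (13, 7), (13, 16), (17, 3), (17, 20), (18, 3), (18, 20), (19, 5), (19, 18)}; affine count = 27; |E(F_23)| = 28.

Discriminant check: Δ ∝ 4a³ + 27b² = 4·1³ + 27·1² = 4·1 + 27·1 ≡ 8 (mod 23). Nonzero ⇒ E is nonsingular.
For each x ∈ F_23, compute rhs = x³ + 1·x + 1 mod 23, then count y ∈ F_23 with y² ≡ rhs.
  x = 0: rhs = 1, matching y values: 1, 22 (2 points).
  x = 1: rhs = 3, matching y values: 7, 16 (2 points).
  x = 2: rhs = 11, matching y values: none (0 points).
  x = 3: rhs = 8, matching y values: 10, 13 (2 points).
  x = 4: rhs = 0, matching y values: 0 (1 points).
  x = 5: rhs = 16, matching y values: 4, 19 (2 points).
  x = 6: rhs = 16, matching y values: 4, 19 (2 points).
  x = 7: rhs = 6, matching y values: 11, 12 (2 points).
  x = 8: rhs = 15, matching y values: none (0 points).
  x = 9: rhs = 3, matching y values: 7, 16 (2 points).
  x = 10: rhs = 22, matching y values: none (0 points).
  x = 11: rhs = 9, matching y values: 3, 20 (2 points).
  x = 12: rhs = 16, matching y values: 4, 19 (2 points).
  x = 13: rhs = 3, matching y values: 7, 16 (2 points).
  x = 14: rhs = 22, matching y values: none (0 points).
  x = 15: rhs = 10, matching y values: none (0 points).
  x = 16: rhs = 19, matching y values: none (0 points).
  x = 17: rhs = 9, matching y values: 3, 20 (2 points).
  x = 18: rhs = 9, matching y values: 3, 20 (2 points).
  x = 19: rhs = 2, matching y values: 5, 18 (2 points).
  x = 20: rhs = 17, matching y values: none (0 points).
  x = 21: rhs = 14, matching y values: none (0 points).
  x = 22: rhs = 22, matching y values: none (0 points).
Total affine count: 27.
Full point count |E(F_23)| = 27 + 1 = 28.
Hasse bound: |28 − (23+1)| = |4| = 4 ≤ 2√23 ≈ 9.5917 ✓.


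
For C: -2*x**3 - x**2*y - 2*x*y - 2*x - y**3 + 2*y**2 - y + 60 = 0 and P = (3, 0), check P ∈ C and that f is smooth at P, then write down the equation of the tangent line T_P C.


Tangent line at P: -56*x - 16*y + 168 = 0.

Step 1: f(3, 0) = 0, so P lies on C.
Step 2: partial derivatives
  f_x(x, y) = -6*x**2 - 2*x*y - 2*y - 2, f_y(x, y) = -x**2 - 2*x - 3*y**2 + 4*y - 1.
  f_x(P) = -56, f_y(P) = -16 (gradient nonzero, so P is smooth).
Step 3: tangent line at P: -56·(x − 3) + -16·(y − 0) = 0.
Expanding: -56*x - 16*y + 168 = 0.


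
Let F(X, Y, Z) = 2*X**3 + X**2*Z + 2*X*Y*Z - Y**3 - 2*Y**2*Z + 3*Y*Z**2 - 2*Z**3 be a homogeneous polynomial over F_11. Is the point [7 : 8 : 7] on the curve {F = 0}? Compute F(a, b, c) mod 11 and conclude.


F(7,8,7) ≡ 4 (mod 11); P is NOT on the curve.

Evaluate F(7, 8, 7) term-by-term (mod 11).
  2*X**3 ↦ 2·343·1·1 = 686
  X**2*Z ↦ 1·49·1·7 = 343
  2*X*Y*Z ↦ 2·7·8·7 = 784
  -Y**3 ↦ -1·1·512·1 = -512
  -2*Y**2*Z ↦ -2·1·64·7 = -896
  3*Y*Z**2 ↦ 3·1·8·49 = 1176
  -2*Z**3 ↦ -2·1·1·343 = -686
Sum: F(7, 8, 7) = (686) + (343) + (784) + (-512) + (-896) + (1176) + (-686) = 895.
Reducing mod 11: 895 ≡ 4 (mod 11).
Since F(a, b, c) ≡ 4 ≠ 0 (mod 11), P does NOT lie on the curve.


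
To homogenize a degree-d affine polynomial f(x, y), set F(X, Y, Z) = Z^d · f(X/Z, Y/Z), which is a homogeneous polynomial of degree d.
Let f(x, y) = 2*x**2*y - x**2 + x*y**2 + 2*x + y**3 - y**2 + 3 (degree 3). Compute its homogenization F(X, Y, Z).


F(X, Y, Z) = 2*X**2*Y - X**2*Z + X*Y**2 + 2*X*Z**2 + Y**3 - Y**2*Z + 3*Z**3

deg(f) = 3.
Substitute x = X/Z, y = Y/Z into f, then multiply by Z^3.
  monomial 2·x^2·y^1 ↦ 2·X^2·Y^1·Z^0.
  monomial -1·x^2·y^0 ↦ -1·X^2·Y^0·Z^1.
  monomial 1·x^1·y^2 ↦ 1·X^1·Y^2·Z^0.
  monomial 2·x^1·y^0 ↦ 2·X^1·Y^0·Z^2.
  monomial 1·x^0·y^3 ↦ 1·X^0·Y^3·Z^0.
  monomial -1·x^0·y^2 ↦ -1·X^0·Y^2·Z^1.
  monomial 3·x^0·y^0 ↦ 3·X^0·Y^0·Z^3.
Collecting: F(X, Y, Z) = 2*X**2*Y - X**2*Z + X*Y**2 + 2*X*Z**2 + Y**3 - Y**2*Z + 3*Z**3.


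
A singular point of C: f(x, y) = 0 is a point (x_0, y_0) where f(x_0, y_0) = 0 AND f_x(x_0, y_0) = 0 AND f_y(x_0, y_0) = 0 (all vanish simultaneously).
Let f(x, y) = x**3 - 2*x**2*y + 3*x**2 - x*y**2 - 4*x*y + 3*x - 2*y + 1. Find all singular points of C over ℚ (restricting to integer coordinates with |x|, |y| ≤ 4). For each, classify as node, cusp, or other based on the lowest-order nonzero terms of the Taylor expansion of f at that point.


Singular points: {(-1, 0)}; classification: cusp.

Compute partial derivatives:
  f_x = 3*x**2 - 4*x*y + 6*x - y**2 - 4*y + 3.
  f_y = -2*x**2 - 2*x*y - 4*x - 2.
Scan x_0 ∈ {−4, ..., 4}. For each x_0, f_y(x_0, y) is a polynomial in y; find its integer roots y ∈ {−4, ..., 4}, then test f_x and f at those candidates.
  x = -4: f_y(-4, y) = 8*y - 18; no integer root y with |y| ≤ 4.
  x = -3: f_y(-3, y) = 6*y - 8; no integer root y with |y| ≤ 4.
  x = -2: f_y(-2, y) = 4*y - 2; no integer root y with |y| ≤ 4.
  x = -1: f_y(-1, y) = 2*y; vanishes at y ∈ {0}. (-1, 0): f_x = 0, f = 0 — SINGULAR.
  x = 0: f_y(0, y) = -2; no integer root y with |y| ≤ 4.
  x = 1: f_y(1, y) = -2*y - 8; vanishes at y ∈ {-4}. (1, -4): f_x = 28 ≠ 0.
  x = 2: f_y(2, y) = -4*y - 18; no integer root y with |y| ≤ 4.
  x = 3: f_y(3, y) = -6*y - 32; no integer root y with |y| ≤ 4.
  x = 4: f_y(4, y) = -8*y - 50; no integer root y with |y| ≤ 4.
Only singular point on the grid: (-1, 0).
Classify: substitute x = -1 + u, y = 0 + v and expand: f = u**3 - 2*u**2*v - u*v**2 + v**2.
No constant or linear terms (consistent with a singular point). Quadratic part: v**2. Cubic part: u**3 - 2*u**2*v - u*v**2.
The quadratic part v**2 is a perfect square, so there is a single (double) tangent line v = 0, i.e. y = 0. Restricting the cubic part to that line (v = 0) leaves u**3 ≠ 0, so f is not divisible by v and the branch is v² ≈ -u**3 to lowest order — this is a cusp.
Classification: cusp.


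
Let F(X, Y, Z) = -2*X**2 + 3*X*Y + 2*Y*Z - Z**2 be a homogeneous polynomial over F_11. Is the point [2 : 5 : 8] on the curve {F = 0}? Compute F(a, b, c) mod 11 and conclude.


F(2,5,8) ≡ 5 (mod 11); P is NOT on the curve.

Evaluate F(2, 5, 8) term-by-term (mod 11).
  -2*X**2 ↦ -2·4·1·1 = -8
  3*X*Y ↦ 3·2·5·1 = 30
  2*Y*Z ↦ 2·1·5·8 = 80
  -Z**2 ↦ -1·1·1·64 = -64
Sum: F(2, 5, 8) = (-8) + (30) + (80) + (-64) = 38.
Reducing mod 11: 38 ≡ 5 (mod 11).
Since F(a, b, c) ≡ 5 ≠ 0 (mod 11), P does NOT lie on the curve.


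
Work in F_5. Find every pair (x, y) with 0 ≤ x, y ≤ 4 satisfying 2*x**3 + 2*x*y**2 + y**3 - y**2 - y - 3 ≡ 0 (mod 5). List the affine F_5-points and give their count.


Affine F_5-points: {(1, 1), (1, 4), (3, 3), (4, 0)}; count = 4.

For each of the 25 pairs (x, y) ∈ F_5², evaluate f(x, y) mod 5. Record the zeros.
  x = 0: [0↦2, 1↦1, 2↦4, 3↦2, 4↦1]  zeros at y ∈ ∅
  x = 1: [0↦4, 1↦0, 2↦4, 3↦2, 4↦0]  zeros at y ∈ {1, 4}
  x = 2: [0↦3, 1↦1, 2↦1, 3↦4, 4↦1]  zeros at y ∈ ∅
  x = 3: [0↦1, 1↦1, 2↦2, 3↦0, 4↦1]  zeros at y ∈ {3}
  x = 4: [0↦0, 1↦2, 2↦4, 3↦2, 4↦2]  zeros at y ∈ {0}
Collecting zeros: affine points = {(1, 1), (1, 4), (3, 3), (4, 0)}.
Total count |C(F_5)_aff| = 4.


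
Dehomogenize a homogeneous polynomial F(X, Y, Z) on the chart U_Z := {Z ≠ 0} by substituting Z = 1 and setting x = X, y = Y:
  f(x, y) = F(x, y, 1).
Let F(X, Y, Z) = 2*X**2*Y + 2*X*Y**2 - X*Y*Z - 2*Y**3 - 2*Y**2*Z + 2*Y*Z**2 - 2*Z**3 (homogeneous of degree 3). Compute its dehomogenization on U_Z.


f(x, y) = 2*x**2*y + 2*x*y**2 - x*y - 2*y**3 - 2*y**2 + 2*y - 2

On U_Z we set Z = 1. Each monomial c·X^i·Y^j·Z^k in F becomes c·x^i·y^j·1^k = c·x^i·y^j.
Substituting Z = 1: F(X, Y, 1) = 2*x**2*y + 2*x*y**2 - x*y - 2*y**3 - 2*y**2 + 2*y - 2.
Note: deg(f) ≤ deg(F) = 3; strict inequality happens when F is divisible by Z (lost terms).


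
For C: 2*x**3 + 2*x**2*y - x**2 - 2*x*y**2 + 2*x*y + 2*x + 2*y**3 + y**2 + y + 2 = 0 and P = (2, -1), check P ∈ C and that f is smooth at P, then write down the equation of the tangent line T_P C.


Tangent line at P: 10*x + 25*y + 5 = 0.

Step 1: f(2, -1) = 0, so P lies on C.
Step 2: partial derivatives
  f_x(x, y) = 6*x**2 + 4*x*y - 2*x - 2*y**2 + 2*y + 2, f_y(x, y) = 2*x**2 - 4*x*y + 2*x + 6*y**2 + 2*y + 1.
  f_x(P) = 10, f_y(P) = 25 (gradient nonzero, so P is smooth).
Step 3: tangent line at P: 10·(x − 2) + 25·(y − -1) = 0.
Expanding: 10*x + 25*y + 5 = 0.


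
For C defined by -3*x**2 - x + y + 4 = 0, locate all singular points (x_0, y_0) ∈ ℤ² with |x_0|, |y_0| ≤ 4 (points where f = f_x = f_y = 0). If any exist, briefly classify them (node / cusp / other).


No singular points in the scanned grid; C is smooth there.

Compute partial derivatives:
  f_x = -6*x - 1.
  f_y = 1.
f_y = 1 is a nonzero constant, so f_y never vanishes: no point (x, y) can satisfy f = f_x = f_y = 0. In particular no (x, y) ∈ {−4, ..., 4}² is singular; the curve is smooth.


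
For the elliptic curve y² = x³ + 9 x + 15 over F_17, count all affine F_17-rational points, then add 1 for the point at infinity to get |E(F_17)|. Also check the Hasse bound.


Affine points = {(0, 7), (0, 10), (1, 5), (1, 12), (3, 1), (3, 16), (4, 8), (4, 9), (5, 7), (5, 10), (6, 8), (6, 9), (7, 8), (7, 9), (8, 2), (8, 15), (9, 3), (9, 14), (10, 0), (11, 0), (12, 7), (12, 10), (13, 0)}; affine count = 23; |E(F_17)| = 24.

Discriminant check: Δ ∝ 4a³ + 27b² = 4·9³ + 27·15² = 4·729 + 27·225 ≡ 15 (mod 17). Nonzero ⇒ E is nonsingular.
For each x ∈ F_17, compute rhs = x³ + 9·x + 15 mod 17, then count y ∈ F_17 with y² ≡ rhs.
  x = 0: rhs = 15, matching y values: 7, 10 (2 points).
  x = 1: rhs = 8, matching y values: 5, 12 (2 points).
  x = 2: rhs = 7, matching y values: none (0 points).
  x = 3: rhs = 1, matching y values: 1, 16 (2 points).
  x = 4: rhs = 13, matching y values: 8, 9 (2 points).
  x = 5: rhs = 15, matching y values: 7, 10 (2 points).
  x = 6: rhs = 13, matching y values: 8, 9 (2 points).
  x = 7: rhs = 13, matching y values: 8, 9 (2 points).
  x = 8: rhs = 4, matching y values: 2, 15 (2 points).
  x = 9: rhs = 9, matching y values: 3, 14 (2 points).
  x = 10: rhs = 0, matching y values: 0 (1 points).
  x = 11: rhs = 0, matching y values: 0 (1 points).
  x = 12: rhs = 15, matching y values: 7, 10 (2 points).
  x = 13: rhs = 0, matching y values: 0 (1 points).
  x = 14: rhs = 12, matching y values: none (0 points).
  x = 15: rhs = 6, matching y values: none (0 points).
  x = 16: rhs = 5, matching y values: none (0 points).
Total affine count: 23.
Full point count |E(F_17)| = 23 + 1 = 24.
Hasse bound: |24 − (17+1)| = |6| = 6 ≤ 2√17 ≈ 8.2462 ✓.


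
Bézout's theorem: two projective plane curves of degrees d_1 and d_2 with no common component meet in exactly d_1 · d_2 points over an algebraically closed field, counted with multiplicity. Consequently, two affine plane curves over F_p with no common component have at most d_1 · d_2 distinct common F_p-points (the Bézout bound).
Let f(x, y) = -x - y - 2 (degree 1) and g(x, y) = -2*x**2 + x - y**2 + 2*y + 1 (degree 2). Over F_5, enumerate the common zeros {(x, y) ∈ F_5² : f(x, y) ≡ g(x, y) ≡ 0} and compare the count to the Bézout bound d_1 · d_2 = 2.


Common zeros: {(1, 2), (4, 4)}; count = 2; Bézout bound = 2.

deg(f) = 1, deg(g) = 2, so Bézout bound = 2.
Scan x ∈ F_5. For each x, list the y ∈ F_5 with f(x, y) ≡ 0 and those with g(x, y) ≡ 0 (mod 5); the common zeros in that column are the intersection.
  x = 0: f ≡ 0 at y ∈ {3}; g ≡ 0 at y ∈ ∅; common: ∅.
  x = 1: f ≡ 0 at y ∈ {2}; g ≡ 0 at y ∈ {0, 2}; common: {2}.
  x = 2: f ≡ 0 at y ∈ {1}; g ≡ 0 at y ∈ {0, 2}; common: ∅.
  x = 3: f ≡ 0 at y ∈ {0}; g ≡ 0 at y ∈ ∅; common: ∅.
  x = 4: f ≡ 0 at y ∈ {4}; g ≡ 0 at y ∈ {3, 4}; common: {4}.
Collecting: common zeros = {(1, 2), (4, 4)}, so the count is 2.
Comparison with the Bézout bound: 2 ≤ 2 = deg(f)·deg(g), as expected for curves with no common component (the bound is attained).


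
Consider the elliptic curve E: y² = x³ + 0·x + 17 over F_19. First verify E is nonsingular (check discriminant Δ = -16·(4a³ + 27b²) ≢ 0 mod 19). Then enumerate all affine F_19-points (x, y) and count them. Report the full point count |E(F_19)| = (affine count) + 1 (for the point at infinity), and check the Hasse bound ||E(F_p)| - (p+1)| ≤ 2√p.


Affine points = {(0, 6), (0, 13), (2, 5), (2, 14), (3, 5), (3, 14), (4, 9), (4, 10), (5, 3), (5, 16), (6, 9), (6, 10), (8, 4), (8, 15), (9, 9), (9, 10), (12, 4), (12, 15), (14, 5), (14, 14), (16, 3), (16, 16), (17, 3), (17, 16), (18, 4), (18, 15)}; affine count = 26; |E(F_19)| = 27.

Discriminant check: Δ ∝ 4a³ + 27b² = 4·0³ + 27·17² = 4·0 + 27·289 ≡ 13 (mod 19). Nonzero ⇒ E is nonsingular.
For each x ∈ F_19, compute rhs = x³ + 0·x + 17 mod 19, then count y ∈ F_19 with y² ≡ rhs.
  x = 0: rhs = 17, matching y values: 6, 13 (2 points).
  x = 1: rhs = 18, matching y values: none (0 points).
  x = 2: rhs = 6, matching y values: 5, 14 (2 points).
  x = 3: rhs = 6, matching y values: 5, 14 (2 points).
  x = 4: rhs = 5, matching y values: 9, 10 (2 points).
  x = 5: rhs = 9, matching y values: 3, 16 (2 points).
  x = 6: rhs = 5, matching y values: 9, 10 (2 points).
  x = 7: rhs = 18, matching y values: none (0 points).
  x = 8: rhs = 16, matching y values: 4, 15 (2 points).
  x = 9: rhs = 5, matching y values: 9, 10 (2 points).
  x = 10: rhs = 10, matching y values: none (0 points).
  x = 11: rhs = 18, matching y values: none (0 points).
  x = 12: rhs = 16, matching y values: 4, 15 (2 points).
  x = 13: rhs = 10, matching y values: none (0 points).
  x = 14: rhs = 6, matching y values: 5, 14 (2 points).
  x = 15: rhs = 10, matching y values: none (0 points).
  x = 16: rhs = 9, matching y values: 3, 16 (2 points).
  x = 17: rhs = 9, matching y values: 3, 16 (2 points).
  x = 18: rhs = 16, matching y values: 4, 15 (2 points).
Total affine count: 26.
Full point count |E(F_19)| = 26 + 1 = 27.
Hasse bound: |27 − (19+1)| = |7| = 7 ≤ 2√19 ≈ 8.7178 ✓.


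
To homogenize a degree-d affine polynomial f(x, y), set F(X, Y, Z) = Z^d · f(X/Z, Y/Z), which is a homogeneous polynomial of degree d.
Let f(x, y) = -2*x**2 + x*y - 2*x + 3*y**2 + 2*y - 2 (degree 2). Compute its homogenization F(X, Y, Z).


F(X, Y, Z) = -2*X**2 + X*Y - 2*X*Z + 3*Y**2 + 2*Y*Z - 2*Z**2

deg(f) = 2.
Substitute x = X/Z, y = Y/Z into f, then multiply by Z^2.
  monomial -2·x^2·y^0 ↦ -2·X^2·Y^0·Z^0.
  monomial 1·x^1·y^1 ↦ 1·X^1·Y^1·Z^0.
  monomial -2·x^1·y^0 ↦ -2·X^1·Y^0·Z^1.
  monomial 3·x^0·y^2 ↦ 3·X^0·Y^2·Z^0.
  monomial 2·x^0·y^1 ↦ 2·X^0·Y^1·Z^1.
  monomial -2·x^0·y^0 ↦ -2·X^0·Y^0·Z^2.
Collecting: F(X, Y, Z) = -2*X**2 + X*Y - 2*X*Z + 3*Y**2 + 2*Y*Z - 2*Z**2.


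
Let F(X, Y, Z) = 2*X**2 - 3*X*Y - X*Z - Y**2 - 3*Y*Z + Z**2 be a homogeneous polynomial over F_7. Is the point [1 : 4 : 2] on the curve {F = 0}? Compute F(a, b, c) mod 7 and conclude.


F(1,4,2) ≡ 1 (mod 7); P is NOT on the curve.

Evaluate F(1, 4, 2) term-by-term (mod 7).
  2*X**2 ↦ 2·1·1·1 = 2
  -3*X*Y ↦ -3·1·4·1 = -12
  -X*Z ↦ -1·1·1·2 = -2
  -Y**2 ↦ -1·1·16·1 = -16
  -3*Y*Z ↦ -3·1·4·2 = -24
  Z**2 ↦ 1·1·1·4 = 4
Sum: F(1, 4, 2) = (2) + (-12) + (-2) + (-16) + (-24) + (4) = -48.
Reducing mod 7: -48 ≡ 1 (mod 7).
Since F(a, b, c) ≡ 1 ≠ 0 (mod 7), P does NOT lie on the curve.


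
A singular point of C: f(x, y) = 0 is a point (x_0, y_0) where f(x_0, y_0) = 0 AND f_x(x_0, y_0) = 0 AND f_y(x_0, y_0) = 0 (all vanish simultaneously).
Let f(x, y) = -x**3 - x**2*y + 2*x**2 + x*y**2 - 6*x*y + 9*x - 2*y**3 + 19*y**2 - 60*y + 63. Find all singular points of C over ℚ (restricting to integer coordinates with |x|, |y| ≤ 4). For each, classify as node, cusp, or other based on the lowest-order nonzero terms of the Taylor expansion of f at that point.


Singular points: {(0, 3)}; classification: node.

Compute partial derivatives:
  f_x = -3*x**2 - 2*x*y + 4*x + y**2 - 6*y + 9.
  f_y = -x**2 + 2*x*y - 6*x - 6*y**2 + 38*y - 60.
Scan x_0 ∈ {−4, ..., 4}. For each x_0, f_y(x_0, y) is a polynomial in y; find its integer roots y ∈ {−4, ..., 4}, then test f_x and f at those candidates.
  x = -4: f_y(-4, y) = -6*y**2 + 30*y - 52; no integer root y with |y| ≤ 4.
  x = -3: f_y(-3, y) = -6*y**2 + 32*y - 51; no integer root y with |y| ≤ 4.
  x = -2: f_y(-2, y) = -6*y**2 + 34*y - 52; no integer root y with |y| ≤ 4.
  x = -1: f_y(-1, y) = -6*y**2 + 36*y - 55; no integer root y with |y| ≤ 4.
  x = 0: f_y(0, y) = -6*y**2 + 38*y - 60; vanishes at y ∈ {3}. (0, 3): f_x = 0, f = 0 — SINGULAR.
  x = 1: f_y(1, y) = -6*y**2 + 40*y - 67; no integer root y with |y| ≤ 4.
  x = 2: f_y(2, y) = -6*y**2 + 42*y - 76; no integer root y with |y| ≤ 4.
  x = 3: f_y(3, y) = -6*y**2 + 44*y - 87; no integer root y with |y| ≤ 4.
  x = 4: f_y(4, y) = -6*y**2 + 46*y - 100; no integer root y with |y| ≤ 4.
Only singular point on the grid: (0, 3).
Classify: substitute x = 0 + u, y = 3 + v and expand: f = -u**3 - u**2*v - u**2 + u*v**2 - 2*v**3 + v**2.
No constant or linear terms (consistent with a singular point). Quadratic part: -u**2 + v**2. Cubic part: -u**3 - u**2*v + u*v**2 - 2*v**3.
The quadratic part v**2 - u**2 = (v − u)(v + u) splits into two distinct linear factors, so there are two distinct tangent lines y − 3 = ±(x − 0) — this is a node (ordinary double point).
Classification: node.


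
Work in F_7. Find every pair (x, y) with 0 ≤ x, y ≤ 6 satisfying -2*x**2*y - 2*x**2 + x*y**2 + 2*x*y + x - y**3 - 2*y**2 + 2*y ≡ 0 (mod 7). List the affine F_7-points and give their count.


Affine F_7-points: {(0, 0), (3, 3), (4, 0), (4, 1), (6, 3)}; count = 5.

For each of the 49 pairs (x, y) ∈ F_7², evaluate f(x, y) mod 7. Record the zeros.
  x = 0: [0↦0, 1↦6, 2↦2, 3↦3, 4↦3, 5↦3, 6↦4]  zeros at y ∈ {0}
  x = 1: [0↦6, 1↦6, 2↦5, 3↦4, 4↦4, 5↦6, 6↦4]  zeros at y ∈ ∅
  x = 2: [0↦1, 1↦5, 2↦3, 3↦3, 4↦6, 5↦6, 6↦4]  zeros at y ∈ ∅
  x = 3: [0↦6, 1↦3, 2↦3, 3↦0, 4↦2, 5↦3, 6↦4]  zeros at y ∈ {3}
  x = 4: [0↦0, 1↦0, 2↦5, 3↦2, 4↦6, 5↦4, 6↦4]  zeros at y ∈ {0, 1}
  x = 5: [0↦4, 1↦3, 2↦2, 3↦2, 4↦4, 5↦2, 6↦4]  zeros at y ∈ ∅
  x = 6: [0↦4, 1↦5, 2↦1, 3↦0, 4↦3, 5↦4, 6↦4]  zeros at y ∈ {3}
Collecting zeros: affine points = {(0, 0), (3, 3), (4, 0), (4, 1), (6, 3)}.
Total count |C(F_7)_aff| = 5.


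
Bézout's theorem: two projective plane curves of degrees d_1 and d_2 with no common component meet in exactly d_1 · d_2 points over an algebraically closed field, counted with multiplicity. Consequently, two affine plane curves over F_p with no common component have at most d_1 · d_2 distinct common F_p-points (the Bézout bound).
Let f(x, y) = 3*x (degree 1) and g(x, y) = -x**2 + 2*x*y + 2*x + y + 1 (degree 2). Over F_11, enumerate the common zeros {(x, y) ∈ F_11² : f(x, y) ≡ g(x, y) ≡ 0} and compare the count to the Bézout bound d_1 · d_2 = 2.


Common zeros: {(0, 10)}; count = 1; Bézout bound = 2.

deg(f) = 1, deg(g) = 2, so Bézout bound = 2.
Scan x ∈ F_11. For each x, list the y ∈ F_11 with f(x, y) ≡ 0 and those with g(x, y) ≡ 0 (mod 11); the common zeros in that column are the intersection.
  x = 0: f ≡ 0 at y ∈ {0, 1, 2, 3, 4, 5, 6, 7, 8, 9, 10}; g ≡ 0 at y ∈ {10}; common: {10}.
  x = 1: f ≡ 0 at y ∈ ∅; g ≡ 0 at y ∈ {3}; common: ∅.
  x = 2: f ≡ 0 at y ∈ ∅; g ≡ 0 at y ∈ {2}; common: ∅.
  x = 3: f ≡ 0 at y ∈ ∅; g ≡ 0 at y ∈ {5}; common: ∅.
  x = 4: f ≡ 0 at y ∈ ∅; g ≡ 0 at y ∈ {2}; common: ∅.
  x = 5: f ≡ 0 at y ∈ ∅; g ≡ 0 at y ∈ ∅; common: ∅.
  x = 6: f ≡ 0 at y ∈ ∅; g ≡ 0 at y ∈ {6}; common: ∅.
  x = 7: f ≡ 0 at y ∈ ∅; g ≡ 0 at y ∈ {3}; common: ∅.
  x = 8: f ≡ 0 at y ∈ ∅; g ≡ 0 at y ∈ {6}; common: ∅.
  x = 9: f ≡ 0 at y ∈ ∅; g ≡ 0 at y ∈ {5}; common: ∅.
  x = 10: f ≡ 0 at y ∈ ∅; g ≡ 0 at y ∈ {9}; common: ∅.
Collecting: common zeros = {(0, 10)}, so the count is 1.
Comparison with the Bézout bound: 1 ≤ 2 = deg(f)·deg(g), as expected for curves with no common component (the affine F_11-count falls short of the bound because intersections may lie at infinity, over extension fields, or carry multiplicity).


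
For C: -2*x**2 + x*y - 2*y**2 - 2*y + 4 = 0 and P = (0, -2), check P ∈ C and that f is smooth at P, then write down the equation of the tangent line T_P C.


Tangent line at P: -2*x + 6*y + 12 = 0.

Step 1: f(0, -2) = 0, so P lies on C.
Step 2: partial derivatives
  f_x(x, y) = -4*x + y, f_y(x, y) = x - 4*y - 2.
  f_x(P) = -2, f_y(P) = 6 (gradient nonzero, so P is smooth).
Step 3: tangent line at P: -2·(x − 0) + 6·(y − -2) = 0.
Expanding: -2*x + 6*y + 12 = 0.


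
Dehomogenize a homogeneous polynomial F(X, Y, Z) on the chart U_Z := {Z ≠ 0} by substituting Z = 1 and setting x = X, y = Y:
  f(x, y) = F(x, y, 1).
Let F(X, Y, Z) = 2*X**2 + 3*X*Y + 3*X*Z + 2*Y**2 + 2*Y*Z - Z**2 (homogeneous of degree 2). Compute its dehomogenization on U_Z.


f(x, y) = 2*x**2 + 3*x*y + 3*x + 2*y**2 + 2*y - 1

On U_Z we set Z = 1. Each monomial c·X^i·Y^j·Z^k in F becomes c·x^i·y^j·1^k = c·x^i·y^j.
Substituting Z = 1: F(X, Y, 1) = 2*x**2 + 3*x*y + 3*x + 2*y**2 + 2*y - 1.
Note: deg(f) ≤ deg(F) = 2; strict inequality happens when F is divisible by Z (lost terms).
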